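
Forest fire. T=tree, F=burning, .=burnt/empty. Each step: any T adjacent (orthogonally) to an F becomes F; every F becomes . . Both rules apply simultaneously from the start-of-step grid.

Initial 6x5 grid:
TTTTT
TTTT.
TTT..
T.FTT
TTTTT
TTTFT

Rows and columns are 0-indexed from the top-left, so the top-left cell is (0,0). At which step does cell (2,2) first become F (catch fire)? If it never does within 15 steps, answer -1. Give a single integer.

Step 1: cell (2,2)='F' (+6 fires, +2 burnt)
  -> target ignites at step 1
Step 2: cell (2,2)='.' (+6 fires, +6 burnt)
Step 3: cell (2,2)='.' (+6 fires, +6 burnt)
Step 4: cell (2,2)='.' (+4 fires, +6 burnt)
Step 5: cell (2,2)='.' (+2 fires, +4 burnt)
Step 6: cell (2,2)='.' (+0 fires, +2 burnt)
  fire out at step 6

1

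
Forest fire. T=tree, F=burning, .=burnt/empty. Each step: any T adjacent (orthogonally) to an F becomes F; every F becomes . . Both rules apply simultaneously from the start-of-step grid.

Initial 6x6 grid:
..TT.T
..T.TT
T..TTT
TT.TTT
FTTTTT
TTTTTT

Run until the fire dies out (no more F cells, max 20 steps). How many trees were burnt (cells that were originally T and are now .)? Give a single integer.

Answer: 23

Derivation:
Step 1: +3 fires, +1 burnt (F count now 3)
Step 2: +4 fires, +3 burnt (F count now 4)
Step 3: +2 fires, +4 burnt (F count now 2)
Step 4: +3 fires, +2 burnt (F count now 3)
Step 5: +4 fires, +3 burnt (F count now 4)
Step 6: +3 fires, +4 burnt (F count now 3)
Step 7: +2 fires, +3 burnt (F count now 2)
Step 8: +1 fires, +2 burnt (F count now 1)
Step 9: +1 fires, +1 burnt (F count now 1)
Step 10: +0 fires, +1 burnt (F count now 0)
Fire out after step 10
Initially T: 26, now '.': 33
Total burnt (originally-T cells now '.'): 23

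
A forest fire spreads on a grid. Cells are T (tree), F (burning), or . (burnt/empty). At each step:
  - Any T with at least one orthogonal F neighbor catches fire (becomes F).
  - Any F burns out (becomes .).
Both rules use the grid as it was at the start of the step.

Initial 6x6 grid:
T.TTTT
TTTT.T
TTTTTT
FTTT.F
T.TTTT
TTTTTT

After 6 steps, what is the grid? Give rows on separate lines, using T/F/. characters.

Step 1: 5 trees catch fire, 2 burn out
  T.TTTT
  TTTT.T
  FTTTTF
  .FTT..
  F.TTTF
  TTTTTT
Step 2: 8 trees catch fire, 5 burn out
  T.TTTT
  FTTT.F
  .FTTF.
  ..FT..
  ..TTF.
  FTTTTF
Step 3: 10 trees catch fire, 8 burn out
  F.TTTF
  .FTT..
  ..FF..
  ...F..
  ..FF..
  .FTTF.
Step 4: 5 trees catch fire, 10 burn out
  ..TTF.
  ..FF..
  ......
  ......
  ......
  ..FF..
Step 5: 2 trees catch fire, 5 burn out
  ..FF..
  ......
  ......
  ......
  ......
  ......
Step 6: 0 trees catch fire, 2 burn out
  ......
  ......
  ......
  ......
  ......
  ......

......
......
......
......
......
......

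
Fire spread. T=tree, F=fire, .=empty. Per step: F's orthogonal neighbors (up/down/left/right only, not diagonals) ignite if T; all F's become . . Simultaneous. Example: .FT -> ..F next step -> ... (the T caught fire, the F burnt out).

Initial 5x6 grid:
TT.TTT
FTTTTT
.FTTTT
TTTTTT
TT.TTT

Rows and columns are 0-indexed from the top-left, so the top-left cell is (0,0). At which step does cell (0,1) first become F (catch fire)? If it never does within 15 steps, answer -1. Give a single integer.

Step 1: cell (0,1)='T' (+4 fires, +2 burnt)
Step 2: cell (0,1)='F' (+6 fires, +4 burnt)
  -> target ignites at step 2
Step 3: cell (0,1)='.' (+4 fires, +6 burnt)
Step 4: cell (0,1)='.' (+5 fires, +4 burnt)
Step 5: cell (0,1)='.' (+4 fires, +5 burnt)
Step 6: cell (0,1)='.' (+2 fires, +4 burnt)
Step 7: cell (0,1)='.' (+0 fires, +2 burnt)
  fire out at step 7

2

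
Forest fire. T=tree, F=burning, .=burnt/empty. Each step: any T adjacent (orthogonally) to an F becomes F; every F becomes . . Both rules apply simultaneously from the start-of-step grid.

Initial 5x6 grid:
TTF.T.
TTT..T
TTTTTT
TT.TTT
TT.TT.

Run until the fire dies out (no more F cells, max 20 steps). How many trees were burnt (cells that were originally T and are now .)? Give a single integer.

Answer: 21

Derivation:
Step 1: +2 fires, +1 burnt (F count now 2)
Step 2: +3 fires, +2 burnt (F count now 3)
Step 3: +3 fires, +3 burnt (F count now 3)
Step 4: +4 fires, +3 burnt (F count now 4)
Step 5: +5 fires, +4 burnt (F count now 5)
Step 6: +4 fires, +5 burnt (F count now 4)
Step 7: +0 fires, +4 burnt (F count now 0)
Fire out after step 7
Initially T: 22, now '.': 29
Total burnt (originally-T cells now '.'): 21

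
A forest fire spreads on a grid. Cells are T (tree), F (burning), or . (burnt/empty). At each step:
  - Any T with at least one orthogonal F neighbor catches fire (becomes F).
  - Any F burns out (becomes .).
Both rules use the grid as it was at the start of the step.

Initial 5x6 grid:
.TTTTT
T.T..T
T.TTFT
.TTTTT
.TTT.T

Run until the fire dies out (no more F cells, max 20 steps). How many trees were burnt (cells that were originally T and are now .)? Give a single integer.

Answer: 19

Derivation:
Step 1: +3 fires, +1 burnt (F count now 3)
Step 2: +4 fires, +3 burnt (F count now 4)
Step 3: +5 fires, +4 burnt (F count now 5)
Step 4: +4 fires, +5 burnt (F count now 4)
Step 5: +3 fires, +4 burnt (F count now 3)
Step 6: +0 fires, +3 burnt (F count now 0)
Fire out after step 6
Initially T: 21, now '.': 28
Total burnt (originally-T cells now '.'): 19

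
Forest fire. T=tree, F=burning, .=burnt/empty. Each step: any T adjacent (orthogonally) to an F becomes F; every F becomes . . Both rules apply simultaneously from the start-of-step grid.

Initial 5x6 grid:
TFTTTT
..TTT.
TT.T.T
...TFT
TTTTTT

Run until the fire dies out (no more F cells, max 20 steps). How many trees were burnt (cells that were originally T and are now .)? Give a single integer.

Step 1: +5 fires, +2 burnt (F count now 5)
Step 2: +6 fires, +5 burnt (F count now 6)
Step 3: +3 fires, +6 burnt (F count now 3)
Step 4: +3 fires, +3 burnt (F count now 3)
Step 5: +1 fires, +3 burnt (F count now 1)
Step 6: +0 fires, +1 burnt (F count now 0)
Fire out after step 6
Initially T: 20, now '.': 28
Total burnt (originally-T cells now '.'): 18

Answer: 18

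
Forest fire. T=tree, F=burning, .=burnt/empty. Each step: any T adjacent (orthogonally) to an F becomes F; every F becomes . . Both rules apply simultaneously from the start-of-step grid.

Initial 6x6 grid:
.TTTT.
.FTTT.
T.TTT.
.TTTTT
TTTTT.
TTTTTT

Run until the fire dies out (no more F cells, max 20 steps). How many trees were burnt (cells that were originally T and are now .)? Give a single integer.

Answer: 26

Derivation:
Step 1: +2 fires, +1 burnt (F count now 2)
Step 2: +3 fires, +2 burnt (F count now 3)
Step 3: +4 fires, +3 burnt (F count now 4)
Step 4: +5 fires, +4 burnt (F count now 5)
Step 5: +4 fires, +5 burnt (F count now 4)
Step 6: +5 fires, +4 burnt (F count now 5)
Step 7: +2 fires, +5 burnt (F count now 2)
Step 8: +1 fires, +2 burnt (F count now 1)
Step 9: +0 fires, +1 burnt (F count now 0)
Fire out after step 9
Initially T: 27, now '.': 35
Total burnt (originally-T cells now '.'): 26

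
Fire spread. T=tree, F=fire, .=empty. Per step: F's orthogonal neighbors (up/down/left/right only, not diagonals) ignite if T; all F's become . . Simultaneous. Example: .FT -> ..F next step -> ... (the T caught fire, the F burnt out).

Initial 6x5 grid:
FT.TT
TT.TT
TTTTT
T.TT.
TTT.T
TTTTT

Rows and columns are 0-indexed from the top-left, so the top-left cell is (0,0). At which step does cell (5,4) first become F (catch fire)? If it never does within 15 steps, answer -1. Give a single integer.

Step 1: cell (5,4)='T' (+2 fires, +1 burnt)
Step 2: cell (5,4)='T' (+2 fires, +2 burnt)
Step 3: cell (5,4)='T' (+2 fires, +2 burnt)
Step 4: cell (5,4)='T' (+2 fires, +2 burnt)
Step 5: cell (5,4)='T' (+4 fires, +2 burnt)
Step 6: cell (5,4)='T' (+5 fires, +4 burnt)
Step 7: cell (5,4)='T' (+3 fires, +5 burnt)
Step 8: cell (5,4)='T' (+2 fires, +3 burnt)
Step 9: cell (5,4)='F' (+1 fires, +2 burnt)
  -> target ignites at step 9
Step 10: cell (5,4)='.' (+1 fires, +1 burnt)
Step 11: cell (5,4)='.' (+0 fires, +1 burnt)
  fire out at step 11

9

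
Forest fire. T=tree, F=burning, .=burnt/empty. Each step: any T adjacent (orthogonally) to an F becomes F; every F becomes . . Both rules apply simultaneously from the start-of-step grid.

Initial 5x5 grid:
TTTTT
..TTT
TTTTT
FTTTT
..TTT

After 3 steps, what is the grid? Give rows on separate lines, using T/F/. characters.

Step 1: 2 trees catch fire, 1 burn out
  TTTTT
  ..TTT
  FTTTT
  .FTTT
  ..TTT
Step 2: 2 trees catch fire, 2 burn out
  TTTTT
  ..TTT
  .FTTT
  ..FTT
  ..TTT
Step 3: 3 trees catch fire, 2 burn out
  TTTTT
  ..TTT
  ..FTT
  ...FT
  ..FTT

TTTTT
..TTT
..FTT
...FT
..FTT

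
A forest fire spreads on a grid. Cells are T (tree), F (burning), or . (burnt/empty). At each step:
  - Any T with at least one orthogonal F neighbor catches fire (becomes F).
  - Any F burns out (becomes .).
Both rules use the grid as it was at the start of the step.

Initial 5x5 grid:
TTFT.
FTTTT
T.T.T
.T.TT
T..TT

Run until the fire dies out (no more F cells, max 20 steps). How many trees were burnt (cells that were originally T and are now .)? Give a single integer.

Step 1: +6 fires, +2 burnt (F count now 6)
Step 2: +2 fires, +6 burnt (F count now 2)
Step 3: +1 fires, +2 burnt (F count now 1)
Step 4: +1 fires, +1 burnt (F count now 1)
Step 5: +1 fires, +1 burnt (F count now 1)
Step 6: +2 fires, +1 burnt (F count now 2)
Step 7: +1 fires, +2 burnt (F count now 1)
Step 8: +0 fires, +1 burnt (F count now 0)
Fire out after step 8
Initially T: 16, now '.': 23
Total burnt (originally-T cells now '.'): 14

Answer: 14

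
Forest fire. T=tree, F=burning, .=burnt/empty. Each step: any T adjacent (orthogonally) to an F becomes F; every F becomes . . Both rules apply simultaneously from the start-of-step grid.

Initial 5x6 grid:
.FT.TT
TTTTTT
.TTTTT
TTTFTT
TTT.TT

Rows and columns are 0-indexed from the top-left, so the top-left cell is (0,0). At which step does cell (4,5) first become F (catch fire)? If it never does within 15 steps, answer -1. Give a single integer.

Step 1: cell (4,5)='T' (+5 fires, +2 burnt)
Step 2: cell (4,5)='T' (+10 fires, +5 burnt)
Step 3: cell (4,5)='F' (+5 fires, +10 burnt)
  -> target ignites at step 3
Step 4: cell (4,5)='.' (+3 fires, +5 burnt)
Step 5: cell (4,5)='.' (+1 fires, +3 burnt)
Step 6: cell (4,5)='.' (+0 fires, +1 burnt)
  fire out at step 6

3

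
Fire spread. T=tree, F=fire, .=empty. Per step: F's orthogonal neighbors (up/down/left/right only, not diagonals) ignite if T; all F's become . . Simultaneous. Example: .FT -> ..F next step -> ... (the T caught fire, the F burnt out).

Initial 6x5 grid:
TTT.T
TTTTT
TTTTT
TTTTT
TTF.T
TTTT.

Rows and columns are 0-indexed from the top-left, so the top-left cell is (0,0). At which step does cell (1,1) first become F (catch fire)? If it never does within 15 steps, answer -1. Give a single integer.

Step 1: cell (1,1)='T' (+3 fires, +1 burnt)
Step 2: cell (1,1)='T' (+6 fires, +3 burnt)
Step 3: cell (1,1)='T' (+6 fires, +6 burnt)
Step 4: cell (1,1)='F' (+6 fires, +6 burnt)
  -> target ignites at step 4
Step 5: cell (1,1)='.' (+3 fires, +6 burnt)
Step 6: cell (1,1)='.' (+2 fires, +3 burnt)
Step 7: cell (1,1)='.' (+0 fires, +2 burnt)
  fire out at step 7

4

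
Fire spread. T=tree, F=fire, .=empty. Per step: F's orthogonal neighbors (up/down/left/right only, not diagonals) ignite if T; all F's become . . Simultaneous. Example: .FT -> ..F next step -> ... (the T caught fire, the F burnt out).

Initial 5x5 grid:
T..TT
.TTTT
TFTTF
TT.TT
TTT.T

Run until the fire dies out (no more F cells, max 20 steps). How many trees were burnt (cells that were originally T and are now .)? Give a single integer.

Step 1: +7 fires, +2 burnt (F count now 7)
Step 2: +7 fires, +7 burnt (F count now 7)
Step 3: +3 fires, +7 burnt (F count now 3)
Step 4: +0 fires, +3 burnt (F count now 0)
Fire out after step 4
Initially T: 18, now '.': 24
Total burnt (originally-T cells now '.'): 17

Answer: 17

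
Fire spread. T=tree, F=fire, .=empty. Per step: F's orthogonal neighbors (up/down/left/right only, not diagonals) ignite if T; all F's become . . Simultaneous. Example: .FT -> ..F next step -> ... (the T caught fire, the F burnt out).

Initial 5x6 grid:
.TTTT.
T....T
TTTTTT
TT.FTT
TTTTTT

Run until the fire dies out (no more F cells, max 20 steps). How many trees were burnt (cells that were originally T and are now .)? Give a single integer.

Answer: 18

Derivation:
Step 1: +3 fires, +1 burnt (F count now 3)
Step 2: +5 fires, +3 burnt (F count now 5)
Step 3: +4 fires, +5 burnt (F count now 4)
Step 4: +4 fires, +4 burnt (F count now 4)
Step 5: +2 fires, +4 burnt (F count now 2)
Step 6: +0 fires, +2 burnt (F count now 0)
Fire out after step 6
Initially T: 22, now '.': 26
Total burnt (originally-T cells now '.'): 18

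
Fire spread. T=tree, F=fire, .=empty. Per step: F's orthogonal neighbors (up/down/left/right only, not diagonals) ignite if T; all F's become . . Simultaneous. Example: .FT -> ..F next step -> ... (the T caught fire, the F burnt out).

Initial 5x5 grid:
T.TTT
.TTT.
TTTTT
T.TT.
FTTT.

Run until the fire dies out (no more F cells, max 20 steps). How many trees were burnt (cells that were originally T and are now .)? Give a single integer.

Answer: 17

Derivation:
Step 1: +2 fires, +1 burnt (F count now 2)
Step 2: +2 fires, +2 burnt (F count now 2)
Step 3: +3 fires, +2 burnt (F count now 3)
Step 4: +3 fires, +3 burnt (F count now 3)
Step 5: +2 fires, +3 burnt (F count now 2)
Step 6: +3 fires, +2 burnt (F count now 3)
Step 7: +1 fires, +3 burnt (F count now 1)
Step 8: +1 fires, +1 burnt (F count now 1)
Step 9: +0 fires, +1 burnt (F count now 0)
Fire out after step 9
Initially T: 18, now '.': 24
Total burnt (originally-T cells now '.'): 17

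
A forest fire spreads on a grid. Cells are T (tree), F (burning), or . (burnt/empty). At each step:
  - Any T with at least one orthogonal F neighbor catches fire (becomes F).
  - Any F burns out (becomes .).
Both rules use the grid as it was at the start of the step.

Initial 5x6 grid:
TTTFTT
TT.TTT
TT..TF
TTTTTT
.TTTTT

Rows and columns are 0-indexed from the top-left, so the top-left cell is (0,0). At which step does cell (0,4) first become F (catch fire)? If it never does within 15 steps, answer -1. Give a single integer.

Step 1: cell (0,4)='F' (+6 fires, +2 burnt)
  -> target ignites at step 1
Step 2: cell (0,4)='.' (+5 fires, +6 burnt)
Step 3: cell (0,4)='.' (+4 fires, +5 burnt)
Step 4: cell (0,4)='.' (+4 fires, +4 burnt)
Step 5: cell (0,4)='.' (+3 fires, +4 burnt)
Step 6: cell (0,4)='.' (+2 fires, +3 burnt)
Step 7: cell (0,4)='.' (+0 fires, +2 burnt)
  fire out at step 7

1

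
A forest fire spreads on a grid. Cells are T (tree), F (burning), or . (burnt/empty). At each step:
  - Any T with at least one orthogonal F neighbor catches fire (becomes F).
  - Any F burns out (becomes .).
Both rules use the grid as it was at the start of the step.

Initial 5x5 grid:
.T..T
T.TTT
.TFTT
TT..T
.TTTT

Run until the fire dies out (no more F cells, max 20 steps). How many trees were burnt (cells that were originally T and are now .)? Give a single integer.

Step 1: +3 fires, +1 burnt (F count now 3)
Step 2: +3 fires, +3 burnt (F count now 3)
Step 3: +4 fires, +3 burnt (F count now 4)
Step 4: +3 fires, +4 burnt (F count now 3)
Step 5: +1 fires, +3 burnt (F count now 1)
Step 6: +0 fires, +1 burnt (F count now 0)
Fire out after step 6
Initially T: 16, now '.': 23
Total burnt (originally-T cells now '.'): 14

Answer: 14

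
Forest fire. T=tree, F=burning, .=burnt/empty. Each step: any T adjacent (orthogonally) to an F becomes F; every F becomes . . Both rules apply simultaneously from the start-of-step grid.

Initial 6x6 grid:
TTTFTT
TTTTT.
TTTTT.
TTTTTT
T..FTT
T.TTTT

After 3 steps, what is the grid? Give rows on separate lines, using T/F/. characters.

Step 1: 6 trees catch fire, 2 burn out
  TTF.FT
  TTTFT.
  TTTTT.
  TTTFTT
  T...FT
  T.TFTT
Step 2: 10 trees catch fire, 6 burn out
  TF...F
  TTF.F.
  TTTFT.
  TTF.FT
  T....F
  T.F.FT
Step 3: 7 trees catch fire, 10 burn out
  F.....
  TF....
  TTF.F.
  TF...F
  T.....
  T....F

F.....
TF....
TTF.F.
TF...F
T.....
T....F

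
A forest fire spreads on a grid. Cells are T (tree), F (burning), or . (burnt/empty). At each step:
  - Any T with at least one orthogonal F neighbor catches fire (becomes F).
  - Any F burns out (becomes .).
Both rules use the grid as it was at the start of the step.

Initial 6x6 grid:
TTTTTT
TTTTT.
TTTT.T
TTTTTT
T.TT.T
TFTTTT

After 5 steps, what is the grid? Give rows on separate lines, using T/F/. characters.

Step 1: 2 trees catch fire, 1 burn out
  TTTTTT
  TTTTT.
  TTTT.T
  TTTTTT
  T.TT.T
  F.FTTT
Step 2: 3 trees catch fire, 2 burn out
  TTTTTT
  TTTTT.
  TTTT.T
  TTTTTT
  F.FT.T
  ...FTT
Step 3: 4 trees catch fire, 3 burn out
  TTTTTT
  TTTTT.
  TTTT.T
  FTFTTT
  ...F.T
  ....FT
Step 4: 5 trees catch fire, 4 burn out
  TTTTTT
  TTTTT.
  FTFT.T
  .F.FTT
  .....T
  .....F
Step 5: 6 trees catch fire, 5 burn out
  TTTTTT
  FTFTT.
  .F.F.T
  ....FT
  .....F
  ......

TTTTTT
FTFTT.
.F.F.T
....FT
.....F
......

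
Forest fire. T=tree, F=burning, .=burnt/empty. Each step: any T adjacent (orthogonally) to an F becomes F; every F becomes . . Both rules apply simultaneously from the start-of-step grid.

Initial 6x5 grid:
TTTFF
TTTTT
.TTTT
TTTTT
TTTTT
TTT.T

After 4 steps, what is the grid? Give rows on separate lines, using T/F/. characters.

Step 1: 3 trees catch fire, 2 burn out
  TTF..
  TTTFF
  .TTTT
  TTTTT
  TTTTT
  TTT.T
Step 2: 4 trees catch fire, 3 burn out
  TF...
  TTF..
  .TTFF
  TTTTT
  TTTTT
  TTT.T
Step 3: 5 trees catch fire, 4 burn out
  F....
  TF...
  .TF..
  TTTFF
  TTTTT
  TTT.T
Step 4: 5 trees catch fire, 5 burn out
  .....
  F....
  .F...
  TTF..
  TTTFF
  TTT.T

.....
F....
.F...
TTF..
TTTFF
TTT.T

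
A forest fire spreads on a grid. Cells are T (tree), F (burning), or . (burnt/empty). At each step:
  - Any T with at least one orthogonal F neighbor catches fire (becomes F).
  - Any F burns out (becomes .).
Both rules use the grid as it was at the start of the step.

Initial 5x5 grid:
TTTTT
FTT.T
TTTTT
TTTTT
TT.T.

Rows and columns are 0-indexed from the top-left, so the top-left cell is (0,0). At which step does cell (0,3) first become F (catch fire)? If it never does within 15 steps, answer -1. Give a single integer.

Step 1: cell (0,3)='T' (+3 fires, +1 burnt)
Step 2: cell (0,3)='T' (+4 fires, +3 burnt)
Step 3: cell (0,3)='T' (+4 fires, +4 burnt)
Step 4: cell (0,3)='F' (+4 fires, +4 burnt)
  -> target ignites at step 4
Step 5: cell (0,3)='.' (+3 fires, +4 burnt)
Step 6: cell (0,3)='.' (+3 fires, +3 burnt)
Step 7: cell (0,3)='.' (+0 fires, +3 burnt)
  fire out at step 7

4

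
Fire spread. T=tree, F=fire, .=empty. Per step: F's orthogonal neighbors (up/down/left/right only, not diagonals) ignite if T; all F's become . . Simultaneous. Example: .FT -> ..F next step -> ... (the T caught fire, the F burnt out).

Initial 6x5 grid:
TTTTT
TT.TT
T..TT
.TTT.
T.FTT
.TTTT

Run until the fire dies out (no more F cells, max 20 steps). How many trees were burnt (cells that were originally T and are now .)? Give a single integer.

Answer: 21

Derivation:
Step 1: +3 fires, +1 burnt (F count now 3)
Step 2: +5 fires, +3 burnt (F count now 5)
Step 3: +2 fires, +5 burnt (F count now 2)
Step 4: +2 fires, +2 burnt (F count now 2)
Step 5: +2 fires, +2 burnt (F count now 2)
Step 6: +2 fires, +2 burnt (F count now 2)
Step 7: +1 fires, +2 burnt (F count now 1)
Step 8: +2 fires, +1 burnt (F count now 2)
Step 9: +1 fires, +2 burnt (F count now 1)
Step 10: +1 fires, +1 burnt (F count now 1)
Step 11: +0 fires, +1 burnt (F count now 0)
Fire out after step 11
Initially T: 22, now '.': 29
Total burnt (originally-T cells now '.'): 21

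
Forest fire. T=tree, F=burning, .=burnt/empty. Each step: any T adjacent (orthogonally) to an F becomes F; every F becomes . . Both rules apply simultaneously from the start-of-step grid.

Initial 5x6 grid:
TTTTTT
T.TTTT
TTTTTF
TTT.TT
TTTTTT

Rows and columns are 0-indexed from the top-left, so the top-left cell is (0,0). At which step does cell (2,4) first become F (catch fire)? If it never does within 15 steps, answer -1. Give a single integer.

Step 1: cell (2,4)='F' (+3 fires, +1 burnt)
  -> target ignites at step 1
Step 2: cell (2,4)='.' (+5 fires, +3 burnt)
Step 3: cell (2,4)='.' (+4 fires, +5 burnt)
Step 4: cell (2,4)='.' (+5 fires, +4 burnt)
Step 5: cell (2,4)='.' (+4 fires, +5 burnt)
Step 6: cell (2,4)='.' (+4 fires, +4 burnt)
Step 7: cell (2,4)='.' (+2 fires, +4 burnt)
Step 8: cell (2,4)='.' (+0 fires, +2 burnt)
  fire out at step 8

1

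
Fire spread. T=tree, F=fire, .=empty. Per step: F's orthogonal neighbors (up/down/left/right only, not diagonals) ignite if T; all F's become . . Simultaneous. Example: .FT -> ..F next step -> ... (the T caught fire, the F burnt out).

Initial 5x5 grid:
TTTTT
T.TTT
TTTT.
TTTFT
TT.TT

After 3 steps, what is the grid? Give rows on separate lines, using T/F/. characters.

Step 1: 4 trees catch fire, 1 burn out
  TTTTT
  T.TTT
  TTTF.
  TTF.F
  TT.FT
Step 2: 4 trees catch fire, 4 burn out
  TTTTT
  T.TFT
  TTF..
  TF...
  TT..F
Step 3: 6 trees catch fire, 4 burn out
  TTTFT
  T.F.F
  TF...
  F....
  TF...

TTTFT
T.F.F
TF...
F....
TF...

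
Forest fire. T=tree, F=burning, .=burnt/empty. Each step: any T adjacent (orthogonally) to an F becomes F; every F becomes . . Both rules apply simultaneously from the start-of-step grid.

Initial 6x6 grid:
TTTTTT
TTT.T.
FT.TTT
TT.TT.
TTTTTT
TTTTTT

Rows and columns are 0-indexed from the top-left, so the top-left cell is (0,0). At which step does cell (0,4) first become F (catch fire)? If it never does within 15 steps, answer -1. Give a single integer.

Step 1: cell (0,4)='T' (+3 fires, +1 burnt)
Step 2: cell (0,4)='T' (+4 fires, +3 burnt)
Step 3: cell (0,4)='T' (+4 fires, +4 burnt)
Step 4: cell (0,4)='T' (+3 fires, +4 burnt)
Step 5: cell (0,4)='T' (+3 fires, +3 burnt)
Step 6: cell (0,4)='F' (+4 fires, +3 burnt)
  -> target ignites at step 6
Step 7: cell (0,4)='.' (+6 fires, +4 burnt)
Step 8: cell (0,4)='.' (+2 fires, +6 burnt)
Step 9: cell (0,4)='.' (+1 fires, +2 burnt)
Step 10: cell (0,4)='.' (+0 fires, +1 burnt)
  fire out at step 10

6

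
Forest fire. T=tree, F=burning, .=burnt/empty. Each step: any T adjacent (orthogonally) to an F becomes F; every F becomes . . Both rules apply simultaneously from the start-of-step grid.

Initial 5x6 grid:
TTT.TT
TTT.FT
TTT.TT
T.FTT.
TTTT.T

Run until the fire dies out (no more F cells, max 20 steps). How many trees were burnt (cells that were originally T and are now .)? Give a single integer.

Step 1: +6 fires, +2 burnt (F count now 6)
Step 2: +7 fires, +6 burnt (F count now 7)
Step 3: +4 fires, +7 burnt (F count now 4)
Step 4: +3 fires, +4 burnt (F count now 3)
Step 5: +1 fires, +3 burnt (F count now 1)
Step 6: +0 fires, +1 burnt (F count now 0)
Fire out after step 6
Initially T: 22, now '.': 29
Total burnt (originally-T cells now '.'): 21

Answer: 21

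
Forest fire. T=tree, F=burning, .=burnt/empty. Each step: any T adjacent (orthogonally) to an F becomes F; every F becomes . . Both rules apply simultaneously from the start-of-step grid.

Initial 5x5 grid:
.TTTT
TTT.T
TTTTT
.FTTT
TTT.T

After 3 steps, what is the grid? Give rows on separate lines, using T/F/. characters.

Step 1: 3 trees catch fire, 1 burn out
  .TTTT
  TTT.T
  TFTTT
  ..FTT
  TFT.T
Step 2: 6 trees catch fire, 3 burn out
  .TTTT
  TFT.T
  F.FTT
  ...FT
  F.F.T
Step 3: 5 trees catch fire, 6 burn out
  .FTTT
  F.F.T
  ...FT
  ....F
  ....T

.FTTT
F.F.T
...FT
....F
....T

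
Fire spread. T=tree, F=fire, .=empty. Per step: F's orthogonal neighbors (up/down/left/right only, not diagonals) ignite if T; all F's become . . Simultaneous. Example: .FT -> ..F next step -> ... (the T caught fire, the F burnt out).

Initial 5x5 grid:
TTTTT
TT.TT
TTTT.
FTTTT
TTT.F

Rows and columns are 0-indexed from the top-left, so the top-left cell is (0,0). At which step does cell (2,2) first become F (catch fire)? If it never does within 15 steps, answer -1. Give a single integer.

Step 1: cell (2,2)='T' (+4 fires, +2 burnt)
Step 2: cell (2,2)='T' (+5 fires, +4 burnt)
Step 3: cell (2,2)='F' (+5 fires, +5 burnt)
  -> target ignites at step 3
Step 4: cell (2,2)='.' (+2 fires, +5 burnt)
Step 5: cell (2,2)='.' (+3 fires, +2 burnt)
Step 6: cell (2,2)='.' (+1 fires, +3 burnt)
Step 7: cell (2,2)='.' (+0 fires, +1 burnt)
  fire out at step 7

3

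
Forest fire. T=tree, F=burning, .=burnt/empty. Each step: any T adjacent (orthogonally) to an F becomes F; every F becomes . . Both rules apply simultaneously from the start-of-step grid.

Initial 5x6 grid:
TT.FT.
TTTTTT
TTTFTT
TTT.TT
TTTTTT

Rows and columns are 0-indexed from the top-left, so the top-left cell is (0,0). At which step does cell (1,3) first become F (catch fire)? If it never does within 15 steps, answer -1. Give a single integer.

Step 1: cell (1,3)='F' (+4 fires, +2 burnt)
  -> target ignites at step 1
Step 2: cell (1,3)='.' (+6 fires, +4 burnt)
Step 3: cell (1,3)='.' (+7 fires, +6 burnt)
Step 4: cell (1,3)='.' (+6 fires, +7 burnt)
Step 5: cell (1,3)='.' (+2 fires, +6 burnt)
Step 6: cell (1,3)='.' (+0 fires, +2 burnt)
  fire out at step 6

1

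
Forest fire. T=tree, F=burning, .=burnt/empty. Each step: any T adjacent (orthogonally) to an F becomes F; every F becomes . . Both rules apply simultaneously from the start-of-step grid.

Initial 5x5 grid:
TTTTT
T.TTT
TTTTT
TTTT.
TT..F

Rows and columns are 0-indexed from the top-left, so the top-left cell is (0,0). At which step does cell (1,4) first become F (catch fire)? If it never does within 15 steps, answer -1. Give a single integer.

Step 1: cell (1,4)='T' (+0 fires, +1 burnt)
  fire out at step 1
Target never catches fire within 15 steps

-1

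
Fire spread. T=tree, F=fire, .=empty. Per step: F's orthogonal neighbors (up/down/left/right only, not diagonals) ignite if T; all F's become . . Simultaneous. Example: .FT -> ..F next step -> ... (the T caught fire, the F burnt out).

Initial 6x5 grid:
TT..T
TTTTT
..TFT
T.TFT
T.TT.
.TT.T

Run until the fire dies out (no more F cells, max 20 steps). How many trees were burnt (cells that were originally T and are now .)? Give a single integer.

Answer: 16

Derivation:
Step 1: +6 fires, +2 burnt (F count now 6)
Step 2: +3 fires, +6 burnt (F count now 3)
Step 3: +3 fires, +3 burnt (F count now 3)
Step 4: +3 fires, +3 burnt (F count now 3)
Step 5: +1 fires, +3 burnt (F count now 1)
Step 6: +0 fires, +1 burnt (F count now 0)
Fire out after step 6
Initially T: 19, now '.': 27
Total burnt (originally-T cells now '.'): 16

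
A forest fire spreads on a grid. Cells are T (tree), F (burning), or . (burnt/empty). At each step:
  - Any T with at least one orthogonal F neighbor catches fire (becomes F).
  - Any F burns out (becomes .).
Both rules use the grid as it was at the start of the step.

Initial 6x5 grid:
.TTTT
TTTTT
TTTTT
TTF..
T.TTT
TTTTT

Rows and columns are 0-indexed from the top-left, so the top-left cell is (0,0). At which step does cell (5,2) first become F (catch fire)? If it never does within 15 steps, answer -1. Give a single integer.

Step 1: cell (5,2)='T' (+3 fires, +1 burnt)
Step 2: cell (5,2)='F' (+6 fires, +3 burnt)
  -> target ignites at step 2
Step 3: cell (5,2)='.' (+9 fires, +6 burnt)
Step 4: cell (5,2)='.' (+6 fires, +9 burnt)
Step 5: cell (5,2)='.' (+1 fires, +6 burnt)
Step 6: cell (5,2)='.' (+0 fires, +1 burnt)
  fire out at step 6

2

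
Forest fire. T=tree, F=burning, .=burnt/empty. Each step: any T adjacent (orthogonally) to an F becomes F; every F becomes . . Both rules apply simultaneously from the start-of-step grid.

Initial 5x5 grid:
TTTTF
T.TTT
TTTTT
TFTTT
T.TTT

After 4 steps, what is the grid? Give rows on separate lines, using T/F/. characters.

Step 1: 5 trees catch fire, 2 burn out
  TTTF.
  T.TTF
  TFTTT
  F.FTT
  T.TTT
Step 2: 8 trees catch fire, 5 burn out
  TTF..
  T.TF.
  F.FTF
  ...FT
  F.FTT
Step 3: 6 trees catch fire, 8 burn out
  TF...
  F.F..
  ...F.
  ....F
  ...FT
Step 4: 2 trees catch fire, 6 burn out
  F....
  .....
  .....
  .....
  ....F

F....
.....
.....
.....
....F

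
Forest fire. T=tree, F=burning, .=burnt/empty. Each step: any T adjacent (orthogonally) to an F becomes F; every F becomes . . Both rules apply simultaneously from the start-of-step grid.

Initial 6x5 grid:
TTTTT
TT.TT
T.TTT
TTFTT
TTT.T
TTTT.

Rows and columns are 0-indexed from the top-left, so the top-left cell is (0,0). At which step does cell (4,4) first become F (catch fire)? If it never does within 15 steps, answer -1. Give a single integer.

Step 1: cell (4,4)='T' (+4 fires, +1 burnt)
Step 2: cell (4,4)='T' (+5 fires, +4 burnt)
Step 3: cell (4,4)='F' (+7 fires, +5 burnt)
  -> target ignites at step 3
Step 4: cell (4,4)='.' (+4 fires, +7 burnt)
Step 5: cell (4,4)='.' (+4 fires, +4 burnt)
Step 6: cell (4,4)='.' (+1 fires, +4 burnt)
Step 7: cell (4,4)='.' (+0 fires, +1 burnt)
  fire out at step 7

3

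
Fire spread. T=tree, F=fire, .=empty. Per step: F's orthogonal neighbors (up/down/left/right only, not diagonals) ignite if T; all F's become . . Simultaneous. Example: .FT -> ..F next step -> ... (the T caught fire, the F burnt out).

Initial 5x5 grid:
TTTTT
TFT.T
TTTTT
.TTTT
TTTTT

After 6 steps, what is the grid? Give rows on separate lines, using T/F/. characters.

Step 1: 4 trees catch fire, 1 burn out
  TFTTT
  F.F.T
  TFTTT
  .TTTT
  TTTTT
Step 2: 5 trees catch fire, 4 burn out
  F.FTT
  ....T
  F.FTT
  .FTTT
  TTTTT
Step 3: 4 trees catch fire, 5 burn out
  ...FT
  ....T
  ...FT
  ..FTT
  TFTTT
Step 4: 5 trees catch fire, 4 burn out
  ....F
  ....T
  ....F
  ...FT
  F.FTT
Step 5: 3 trees catch fire, 5 burn out
  .....
  ....F
  .....
  ....F
  ...FT
Step 6: 1 trees catch fire, 3 burn out
  .....
  .....
  .....
  .....
  ....F

.....
.....
.....
.....
....F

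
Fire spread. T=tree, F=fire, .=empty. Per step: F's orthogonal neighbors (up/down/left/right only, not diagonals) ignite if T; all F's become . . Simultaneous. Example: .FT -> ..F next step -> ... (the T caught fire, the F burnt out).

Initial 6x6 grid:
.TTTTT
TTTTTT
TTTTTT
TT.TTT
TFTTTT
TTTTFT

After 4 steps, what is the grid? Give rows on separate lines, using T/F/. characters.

Step 1: 7 trees catch fire, 2 burn out
  .TTTTT
  TTTTTT
  TTTTTT
  TF.TTT
  F.FTFT
  TFTF.F
Step 2: 7 trees catch fire, 7 burn out
  .TTTTT
  TTTTTT
  TFTTTT
  F..TFT
  ...F.F
  F.F...
Step 3: 6 trees catch fire, 7 burn out
  .TTTTT
  TFTTTT
  F.FTFT
  ...F.F
  ......
  ......
Step 4: 6 trees catch fire, 6 burn out
  .FTTTT
  F.FTFT
  ...F.F
  ......
  ......
  ......

.FTTTT
F.FTFT
...F.F
......
......
......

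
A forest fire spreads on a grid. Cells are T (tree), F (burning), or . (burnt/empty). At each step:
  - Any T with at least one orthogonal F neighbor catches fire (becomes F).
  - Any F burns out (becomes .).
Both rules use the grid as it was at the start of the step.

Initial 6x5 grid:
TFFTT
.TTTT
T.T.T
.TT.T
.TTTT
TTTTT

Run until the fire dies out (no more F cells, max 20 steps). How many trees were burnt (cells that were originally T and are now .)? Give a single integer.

Step 1: +4 fires, +2 burnt (F count now 4)
Step 2: +3 fires, +4 burnt (F count now 3)
Step 3: +2 fires, +3 burnt (F count now 2)
Step 4: +3 fires, +2 burnt (F count now 3)
Step 5: +4 fires, +3 burnt (F count now 4)
Step 6: +3 fires, +4 burnt (F count now 3)
Step 7: +2 fires, +3 burnt (F count now 2)
Step 8: +0 fires, +2 burnt (F count now 0)
Fire out after step 8
Initially T: 22, now '.': 29
Total burnt (originally-T cells now '.'): 21

Answer: 21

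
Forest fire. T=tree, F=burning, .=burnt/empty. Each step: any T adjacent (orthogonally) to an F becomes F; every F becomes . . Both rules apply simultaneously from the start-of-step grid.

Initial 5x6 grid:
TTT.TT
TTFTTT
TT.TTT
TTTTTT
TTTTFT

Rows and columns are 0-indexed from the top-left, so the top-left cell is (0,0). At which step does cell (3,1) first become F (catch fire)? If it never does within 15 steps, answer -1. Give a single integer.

Step 1: cell (3,1)='T' (+6 fires, +2 burnt)
Step 2: cell (3,1)='T' (+9 fires, +6 burnt)
Step 3: cell (3,1)='F' (+8 fires, +9 burnt)
  -> target ignites at step 3
Step 4: cell (3,1)='.' (+3 fires, +8 burnt)
Step 5: cell (3,1)='.' (+0 fires, +3 burnt)
  fire out at step 5

3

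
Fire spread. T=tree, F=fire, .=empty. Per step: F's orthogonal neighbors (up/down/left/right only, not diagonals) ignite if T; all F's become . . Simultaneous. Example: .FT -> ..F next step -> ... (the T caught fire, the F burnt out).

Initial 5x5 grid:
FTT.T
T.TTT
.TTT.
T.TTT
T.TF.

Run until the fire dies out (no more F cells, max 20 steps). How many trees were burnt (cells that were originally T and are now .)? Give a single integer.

Step 1: +4 fires, +2 burnt (F count now 4)
Step 2: +4 fires, +4 burnt (F count now 4)
Step 3: +3 fires, +4 burnt (F count now 3)
Step 4: +2 fires, +3 burnt (F count now 2)
Step 5: +1 fires, +2 burnt (F count now 1)
Step 6: +0 fires, +1 burnt (F count now 0)
Fire out after step 6
Initially T: 16, now '.': 23
Total burnt (originally-T cells now '.'): 14

Answer: 14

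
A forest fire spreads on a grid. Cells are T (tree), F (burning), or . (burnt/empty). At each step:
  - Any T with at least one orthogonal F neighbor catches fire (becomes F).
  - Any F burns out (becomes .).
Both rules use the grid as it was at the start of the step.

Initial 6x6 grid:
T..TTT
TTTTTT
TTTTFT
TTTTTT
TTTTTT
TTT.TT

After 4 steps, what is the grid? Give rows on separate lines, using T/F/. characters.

Step 1: 4 trees catch fire, 1 burn out
  T..TTT
  TTTTFT
  TTTF.F
  TTTTFT
  TTTTTT
  TTT.TT
Step 2: 7 trees catch fire, 4 burn out
  T..TFT
  TTTF.F
  TTF...
  TTTF.F
  TTTTFT
  TTT.TT
Step 3: 8 trees catch fire, 7 burn out
  T..F.F
  TTF...
  TF....
  TTF...
  TTTF.F
  TTT.FT
Step 4: 5 trees catch fire, 8 burn out
  T.....
  TF....
  F.....
  TF....
  TTF...
  TTT..F

T.....
TF....
F.....
TF....
TTF...
TTT..F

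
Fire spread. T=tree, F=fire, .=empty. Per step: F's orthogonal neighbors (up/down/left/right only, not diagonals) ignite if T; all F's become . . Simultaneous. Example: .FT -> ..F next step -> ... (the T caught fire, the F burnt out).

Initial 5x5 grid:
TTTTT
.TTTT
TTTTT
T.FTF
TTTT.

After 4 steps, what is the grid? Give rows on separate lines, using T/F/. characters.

Step 1: 4 trees catch fire, 2 burn out
  TTTTT
  .TTTT
  TTFTF
  T..F.
  TTFT.
Step 2: 6 trees catch fire, 4 burn out
  TTTTT
  .TFTF
  TF.F.
  T....
  TF.F.
Step 3: 6 trees catch fire, 6 burn out
  TTFTF
  .F.F.
  F....
  T....
  F....
Step 4: 3 trees catch fire, 6 burn out
  TF.F.
  .....
  .....
  F....
  .....

TF.F.
.....
.....
F....
.....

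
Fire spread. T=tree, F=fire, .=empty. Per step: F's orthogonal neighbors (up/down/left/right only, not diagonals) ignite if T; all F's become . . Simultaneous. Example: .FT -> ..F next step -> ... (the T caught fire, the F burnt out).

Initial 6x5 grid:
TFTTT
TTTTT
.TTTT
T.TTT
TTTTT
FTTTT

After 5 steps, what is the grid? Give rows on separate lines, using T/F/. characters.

Step 1: 5 trees catch fire, 2 burn out
  F.FTT
  TFTTT
  .TTTT
  T.TTT
  FTTTT
  .FTTT
Step 2: 7 trees catch fire, 5 burn out
  ...FT
  F.FTT
  .FTTT
  F.TTT
  .FTTT
  ..FTT
Step 3: 5 trees catch fire, 7 burn out
  ....F
  ...FT
  ..FTT
  ..TTT
  ..FTT
  ...FT
Step 4: 5 trees catch fire, 5 burn out
  .....
  ....F
  ...FT
  ..FTT
  ...FT
  ....F
Step 5: 3 trees catch fire, 5 burn out
  .....
  .....
  ....F
  ...FT
  ....F
  .....

.....
.....
....F
...FT
....F
.....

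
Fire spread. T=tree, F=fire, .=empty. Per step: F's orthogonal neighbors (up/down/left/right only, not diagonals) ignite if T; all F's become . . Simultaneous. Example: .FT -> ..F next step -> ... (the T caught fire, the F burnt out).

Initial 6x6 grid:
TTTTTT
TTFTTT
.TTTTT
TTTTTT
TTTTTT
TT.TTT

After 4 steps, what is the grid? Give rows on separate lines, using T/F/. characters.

Step 1: 4 trees catch fire, 1 burn out
  TTFTTT
  TF.FTT
  .TFTTT
  TTTTTT
  TTTTTT
  TT.TTT
Step 2: 7 trees catch fire, 4 burn out
  TF.FTT
  F...FT
  .F.FTT
  TTFTTT
  TTTTTT
  TT.TTT
Step 3: 7 trees catch fire, 7 burn out
  F...FT
  .....F
  ....FT
  TF.FTT
  TTFTTT
  TT.TTT
Step 4: 6 trees catch fire, 7 burn out
  .....F
  ......
  .....F
  F...FT
  TF.FTT
  TT.TTT

.....F
......
.....F
F...FT
TF.FTT
TT.TTT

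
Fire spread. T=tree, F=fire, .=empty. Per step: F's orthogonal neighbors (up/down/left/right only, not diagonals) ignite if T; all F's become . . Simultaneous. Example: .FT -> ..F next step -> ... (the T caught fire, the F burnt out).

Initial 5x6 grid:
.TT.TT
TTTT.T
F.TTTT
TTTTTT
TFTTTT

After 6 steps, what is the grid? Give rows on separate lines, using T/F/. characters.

Step 1: 5 trees catch fire, 2 burn out
  .TT.TT
  FTTT.T
  ..TTTT
  FFTTTT
  F.FTTT
Step 2: 3 trees catch fire, 5 burn out
  .TT.TT
  .FTT.T
  ..TTTT
  ..FTTT
  ...FTT
Step 3: 5 trees catch fire, 3 burn out
  .FT.TT
  ..FT.T
  ..FTTT
  ...FTT
  ....FT
Step 4: 5 trees catch fire, 5 burn out
  ..F.TT
  ...F.T
  ...FTT
  ....FT
  .....F
Step 5: 2 trees catch fire, 5 burn out
  ....TT
  .....T
  ....FT
  .....F
  ......
Step 6: 1 trees catch fire, 2 burn out
  ....TT
  .....T
  .....F
  ......
  ......

....TT
.....T
.....F
......
......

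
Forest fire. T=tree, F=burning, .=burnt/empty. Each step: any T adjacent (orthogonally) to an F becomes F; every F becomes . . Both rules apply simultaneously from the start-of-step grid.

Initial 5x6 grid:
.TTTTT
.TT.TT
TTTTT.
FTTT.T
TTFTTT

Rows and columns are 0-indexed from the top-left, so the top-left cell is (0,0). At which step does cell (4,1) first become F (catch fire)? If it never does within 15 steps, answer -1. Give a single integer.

Step 1: cell (4,1)='F' (+6 fires, +2 burnt)
  -> target ignites at step 1
Step 2: cell (4,1)='.' (+4 fires, +6 burnt)
Step 3: cell (4,1)='.' (+4 fires, +4 burnt)
Step 4: cell (4,1)='.' (+4 fires, +4 burnt)
Step 5: cell (4,1)='.' (+2 fires, +4 burnt)
Step 6: cell (4,1)='.' (+2 fires, +2 burnt)
Step 7: cell (4,1)='.' (+1 fires, +2 burnt)
Step 8: cell (4,1)='.' (+0 fires, +1 burnt)
  fire out at step 8

1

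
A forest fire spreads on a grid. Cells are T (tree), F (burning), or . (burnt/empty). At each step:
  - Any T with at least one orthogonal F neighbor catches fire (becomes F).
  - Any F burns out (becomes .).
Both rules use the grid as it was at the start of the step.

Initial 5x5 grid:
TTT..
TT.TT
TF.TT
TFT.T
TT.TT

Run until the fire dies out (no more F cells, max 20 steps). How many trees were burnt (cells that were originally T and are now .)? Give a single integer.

Answer: 10

Derivation:
Step 1: +5 fires, +2 burnt (F count now 5)
Step 2: +3 fires, +5 burnt (F count now 3)
Step 3: +2 fires, +3 burnt (F count now 2)
Step 4: +0 fires, +2 burnt (F count now 0)
Fire out after step 4
Initially T: 17, now '.': 18
Total burnt (originally-T cells now '.'): 10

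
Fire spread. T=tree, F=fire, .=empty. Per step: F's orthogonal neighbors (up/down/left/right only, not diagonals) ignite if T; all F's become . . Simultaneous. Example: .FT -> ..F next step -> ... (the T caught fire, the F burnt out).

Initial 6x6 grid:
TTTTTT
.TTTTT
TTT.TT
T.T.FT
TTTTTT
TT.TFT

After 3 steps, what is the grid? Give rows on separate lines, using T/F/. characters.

Step 1: 5 trees catch fire, 2 burn out
  TTTTTT
  .TTTTT
  TTT.FT
  T.T..F
  TTTTFT
  TT.F.F
Step 2: 4 trees catch fire, 5 burn out
  TTTTTT
  .TTTFT
  TTT..F
  T.T...
  TTTF.F
  TT....
Step 3: 4 trees catch fire, 4 burn out
  TTTTFT
  .TTF.F
  TTT...
  T.T...
  TTF...
  TT....

TTTTFT
.TTF.F
TTT...
T.T...
TTF...
TT....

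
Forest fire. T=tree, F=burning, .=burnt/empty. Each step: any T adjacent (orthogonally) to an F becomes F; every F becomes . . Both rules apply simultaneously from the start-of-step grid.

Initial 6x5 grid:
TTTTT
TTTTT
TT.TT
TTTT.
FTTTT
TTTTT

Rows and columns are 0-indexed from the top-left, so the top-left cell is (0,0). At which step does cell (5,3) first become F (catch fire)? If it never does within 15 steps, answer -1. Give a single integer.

Step 1: cell (5,3)='T' (+3 fires, +1 burnt)
Step 2: cell (5,3)='T' (+4 fires, +3 burnt)
Step 3: cell (5,3)='T' (+5 fires, +4 burnt)
Step 4: cell (5,3)='F' (+5 fires, +5 burnt)
  -> target ignites at step 4
Step 5: cell (5,3)='.' (+4 fires, +5 burnt)
Step 6: cell (5,3)='.' (+3 fires, +4 burnt)
Step 7: cell (5,3)='.' (+2 fires, +3 burnt)
Step 8: cell (5,3)='.' (+1 fires, +2 burnt)
Step 9: cell (5,3)='.' (+0 fires, +1 burnt)
  fire out at step 9

4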